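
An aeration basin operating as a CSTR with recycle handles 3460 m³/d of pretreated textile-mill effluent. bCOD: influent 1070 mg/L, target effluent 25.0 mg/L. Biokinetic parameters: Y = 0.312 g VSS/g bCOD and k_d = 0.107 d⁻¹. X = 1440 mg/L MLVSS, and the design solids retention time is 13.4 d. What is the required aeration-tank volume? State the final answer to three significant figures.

V ≈ 4310 m³

From the SRT design equation V = Y Q (S₀−S) θ_c / [X (1 + k_d θ_c)] = 0.312 × 3460 × (1070 − 25.0) × 13.4 / [1440 × (1 + 0.107 × 13.4)] = 1.51×10^7 / 3505 = 4313 m³.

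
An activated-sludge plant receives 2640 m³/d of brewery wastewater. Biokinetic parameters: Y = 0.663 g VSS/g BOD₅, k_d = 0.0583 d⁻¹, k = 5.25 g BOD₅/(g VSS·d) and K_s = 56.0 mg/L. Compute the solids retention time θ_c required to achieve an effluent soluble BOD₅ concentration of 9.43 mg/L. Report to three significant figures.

At the target effluent, Y k S/(K_s+S) = 0.663×5.25×9.43/65.43 = 0.5017 d⁻¹.
Then 1/θ_c = μ − k_d = 0.5017 − 0.0583 = 0.4434 d⁻¹, giving θ_c = 2.256 d.

θ_c ≈ 2.26 d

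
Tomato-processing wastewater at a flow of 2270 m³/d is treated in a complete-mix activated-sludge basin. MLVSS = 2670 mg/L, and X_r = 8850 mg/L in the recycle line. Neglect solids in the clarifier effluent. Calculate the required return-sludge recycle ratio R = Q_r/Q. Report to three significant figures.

Solids balance on the clarifier gives (1+R)X = R·X_r, so R = X/(X_r − X) = 2670 / (8850 − 2670) = 0.4320.

R ≈ 0.432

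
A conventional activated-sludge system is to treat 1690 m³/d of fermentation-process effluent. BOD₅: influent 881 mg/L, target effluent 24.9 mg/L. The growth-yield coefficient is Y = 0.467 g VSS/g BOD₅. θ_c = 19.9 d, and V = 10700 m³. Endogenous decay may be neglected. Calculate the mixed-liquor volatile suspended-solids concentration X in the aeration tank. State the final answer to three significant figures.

X = Y·Q·ΔS·θ_c / V = 0.467 × 1690 × (881 − 24.9) × 19.9 / 10700 = 1257 mg/L.

X ≈ 1260 mg/L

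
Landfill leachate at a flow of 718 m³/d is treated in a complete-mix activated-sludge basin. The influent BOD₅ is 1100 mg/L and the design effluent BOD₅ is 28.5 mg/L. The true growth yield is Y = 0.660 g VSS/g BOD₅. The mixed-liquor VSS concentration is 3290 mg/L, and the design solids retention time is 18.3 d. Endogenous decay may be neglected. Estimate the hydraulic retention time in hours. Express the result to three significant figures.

τ ≈ 94.4 h

Biomass mass balance (decay neglected): V·X = Y·Q·(S₀ − S)·θ_c, so V = 0.660 × 718 × (1100 − 28.5) × 18.3 / 3290 = 2824 m³.
HRT = V/Q = 2824 m³ / 718 m³·d⁻¹ = 3.934 d × 24 = 94.41 h.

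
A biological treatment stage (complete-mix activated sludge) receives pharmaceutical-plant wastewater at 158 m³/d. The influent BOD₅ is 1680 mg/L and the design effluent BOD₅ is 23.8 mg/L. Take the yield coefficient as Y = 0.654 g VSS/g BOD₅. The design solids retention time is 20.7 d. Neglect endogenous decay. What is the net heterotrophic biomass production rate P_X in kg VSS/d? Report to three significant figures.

Since k_d ≈ 0, Y_obs = Y = 0.654 g VSS/g BOD₅.
ΔS = 1680 − 23.8 = 1656 mg/L, so the substrate removal rate is 158 × 1656/1000 = 261.7 kg BOD₅/d.
Net biomass production P_X = Y_obs × Q·(S₀ − S) = 0.6540 × 261.7 = 171.1 kg VSS/d.

P_X ≈ 171 kg VSS/d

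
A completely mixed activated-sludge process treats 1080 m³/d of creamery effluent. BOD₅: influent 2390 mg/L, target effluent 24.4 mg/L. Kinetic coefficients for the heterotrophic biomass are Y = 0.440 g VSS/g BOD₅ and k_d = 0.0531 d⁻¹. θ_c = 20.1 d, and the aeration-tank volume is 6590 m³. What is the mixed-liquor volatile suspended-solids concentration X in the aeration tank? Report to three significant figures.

X ≈ 1660 mg/L

X = Y·Q·ΔS·θ_c / [V·(1 + k_d θ_c)] = 0.440 × 1080 × (2390 − 24.4) × 20.1 / [6590 × (1 + 0.0531 × 20.1)] = 1659 mg/L.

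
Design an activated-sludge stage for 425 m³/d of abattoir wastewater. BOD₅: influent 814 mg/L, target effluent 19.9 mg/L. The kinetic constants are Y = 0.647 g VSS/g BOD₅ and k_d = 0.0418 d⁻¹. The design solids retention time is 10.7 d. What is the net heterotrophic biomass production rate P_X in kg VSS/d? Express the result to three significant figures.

Observed yield with endogenous decay: Y_obs = Y / (1 + k_d·θ_c) = 0.647 / (1 + 0.0418 × 10.7) = 0.647 / 1.447 = 0.4471 g VSS/g BOD₅.
Q·(S₀ − S) = 425 × (814 − 19.9) × 10⁻³ = 337.5 kg/d removed.
P_X = Y_obs · Q(S₀ − S) = 0.4471 × 337.5 = 150.9 kg VSS/d.

P_X ≈ 151 kg VSS/d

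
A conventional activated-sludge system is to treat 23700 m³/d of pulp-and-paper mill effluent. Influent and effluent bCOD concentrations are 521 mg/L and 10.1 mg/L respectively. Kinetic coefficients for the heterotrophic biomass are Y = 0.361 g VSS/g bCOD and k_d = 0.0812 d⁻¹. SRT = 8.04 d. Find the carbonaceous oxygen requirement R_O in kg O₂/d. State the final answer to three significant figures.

The observed yield is Y_obs = Y/(1 + k_d·θ_c) = 0.361 / (1 + 0.0812 × 8.04) = 0.361 / 1.653 = 0.2184 g VSS per g bCOD removed.
Mass of bCOD removed per day: Q(S₀ − S) = 23700 × 510.9 g/m³ = 12108 kg/d.
Biomass synthesised: P_X = Y_obs × 12108 = 2645 kg VSS/d.
Carbonaceous O₂ demand = substrate oxidised − cell-mass equivalent = 12108 − 1.42 × 2645 = 8353 kg O₂/d.

R_O ≈ 8350 kg O₂/d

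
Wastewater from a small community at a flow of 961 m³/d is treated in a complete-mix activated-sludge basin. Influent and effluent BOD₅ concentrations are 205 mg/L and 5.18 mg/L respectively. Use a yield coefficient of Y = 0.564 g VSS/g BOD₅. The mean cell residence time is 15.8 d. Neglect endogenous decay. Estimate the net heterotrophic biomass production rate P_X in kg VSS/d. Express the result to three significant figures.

With endogenous decay neglected, the observed yield equals the true yield: Y_obs = Y = 0.564 g VSS/g BOD₅.
Mass of BOD₅ removed per day: Q(S₀ − S) = 961 × 199.8 g/m³ = 192.0 kg/d.
P_X = Y_obs · Q(S₀ − S) = 0.5640 × 192.0 = 108.3 kg VSS/d.

P_X ≈ 108 kg VSS/d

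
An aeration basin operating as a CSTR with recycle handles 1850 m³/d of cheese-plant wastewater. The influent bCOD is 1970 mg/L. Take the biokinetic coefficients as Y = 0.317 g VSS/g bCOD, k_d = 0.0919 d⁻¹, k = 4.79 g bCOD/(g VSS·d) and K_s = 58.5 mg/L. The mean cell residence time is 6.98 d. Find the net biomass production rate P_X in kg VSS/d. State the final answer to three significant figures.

Effluent substrate depends only on kinetics and SRT: S = K_s(1 + k_d θ_c) / [θ_c(Yk − k_d) − 1] = 58.5 × (1 + 0.0919 × 6.98) / [6.98 × (0.317 × 4.79 − 0.0919) − 1] = 96.03 / 8.957 = 10.72 mg/L.
Observed yield with endogenous decay: Y_obs = Y / (1 + k_d·θ_c) = 0.317 / (1 + 0.0919 × 6.98) = 0.317 / 1.641 = 0.1931 g VSS/g bCOD.
ΔS = 1970 − 10.7 = 1959 mg/L, so the substrate removal rate is 1850 × 1959/1000 = 3625 kg bCOD/d.
So the net sludge growth is P_X = 0.1931 × 3625 = 700.0 kg VSS/d.

P_X ≈ 700 kg VSS/d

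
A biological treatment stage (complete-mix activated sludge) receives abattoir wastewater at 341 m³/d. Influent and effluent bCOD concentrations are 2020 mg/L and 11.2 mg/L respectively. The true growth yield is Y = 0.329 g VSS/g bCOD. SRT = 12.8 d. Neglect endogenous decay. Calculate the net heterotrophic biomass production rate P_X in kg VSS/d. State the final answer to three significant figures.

No decay correction is needed, so Y_obs = Y = 0.329.
Substrate removed = Q·(S₀ − S) = 341 m³/d × (2020 − 11.2) g/m³ = 6.85×10^5 g/d = 685.0 kg/d.
So the net sludge growth is P_X = 0.3290 × 685.0 = 225.4 kg VSS/d.

P_X ≈ 225 kg VSS/d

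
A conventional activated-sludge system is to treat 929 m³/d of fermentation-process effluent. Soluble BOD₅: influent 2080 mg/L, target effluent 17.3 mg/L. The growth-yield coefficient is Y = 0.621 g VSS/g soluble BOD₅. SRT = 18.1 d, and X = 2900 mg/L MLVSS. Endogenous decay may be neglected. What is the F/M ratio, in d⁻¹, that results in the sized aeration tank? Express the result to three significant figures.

Biomass mass balance (decay neglected): V·X = Y·Q·(S₀ − S)·θ_c, so V = 0.621 × 929 × (2080 − 17.3) × 18.1 / 2900 = 7427 m³.
Food-to-microorganism ratio F/M = Q S₀ / (V X) = 929 × 2080 / (7427 × 2900) = 0.08971 d⁻¹.

F/M ≈ 0.0897 d⁻¹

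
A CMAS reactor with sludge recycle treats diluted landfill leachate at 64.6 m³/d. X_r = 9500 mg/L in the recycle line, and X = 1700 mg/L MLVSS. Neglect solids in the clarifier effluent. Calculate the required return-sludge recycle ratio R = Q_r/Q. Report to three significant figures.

Mass balance around the secondary clarifier (neglecting effluent solids): R = X / (X_r − X) = 1700 / (9500 − 1700) = 0.2179.

R ≈ 0.218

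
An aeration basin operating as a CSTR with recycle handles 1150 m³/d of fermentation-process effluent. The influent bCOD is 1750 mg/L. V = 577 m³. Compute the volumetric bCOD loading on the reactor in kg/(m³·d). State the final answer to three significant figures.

L_v = Q S₀ / V = 1150 × 1750 × 10⁻³ / 577.0 = 3.488 kg/(m³·d).

L_v ≈ 3.49 kg bCOD/(m³·d)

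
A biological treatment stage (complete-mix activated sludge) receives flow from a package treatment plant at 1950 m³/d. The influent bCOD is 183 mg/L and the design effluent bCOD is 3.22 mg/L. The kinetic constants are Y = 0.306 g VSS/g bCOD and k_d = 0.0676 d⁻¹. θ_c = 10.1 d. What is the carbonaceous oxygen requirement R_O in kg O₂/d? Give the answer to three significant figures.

R_O ≈ 260 kg O₂/d

Y_obs = Y / (1 + k_d θ_c) = 0.306 / (1 + 0.0676 × 10.1) = 0.306 / 1.683 = 0.1818.
Q·(S₀ − S) = 1950 × (183 − 3.22) × 10⁻³ = 350.6 kg/d removed.
Net sludge production P_X = 0.1818 × 350.6 = 63.75 kg VSS/d.
R_O = Q·ΔS − 1.42 P_X = 350.6 − 90.52 = 260.0 kg O₂/d.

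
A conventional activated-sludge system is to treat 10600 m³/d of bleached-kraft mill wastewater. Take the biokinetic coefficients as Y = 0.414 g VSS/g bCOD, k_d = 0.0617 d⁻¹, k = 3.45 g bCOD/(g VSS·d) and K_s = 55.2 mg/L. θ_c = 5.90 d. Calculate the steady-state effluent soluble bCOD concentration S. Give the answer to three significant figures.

From the Monod/SRT balance for a CMAS, S = K_s·(1+k_d θ_c)/[θ_c·(Y k − k_d) − 1] = 55.2 × (1 + 0.0617 × 5.90) / [5.90 × (0.414 × 3.45 − 0.0617) − 1] = 75.29 / 7.063 = 10.66 mg/L.

S ≈ 10.7 mg/L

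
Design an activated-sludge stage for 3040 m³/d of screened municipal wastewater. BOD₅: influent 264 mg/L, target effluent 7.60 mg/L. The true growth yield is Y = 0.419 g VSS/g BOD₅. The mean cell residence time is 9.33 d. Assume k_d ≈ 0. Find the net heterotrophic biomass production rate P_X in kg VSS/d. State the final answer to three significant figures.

P_X ≈ 327 kg VSS/d

With endogenous decay neglected, the observed yield equals the true yield: Y_obs = Y = 0.419 g VSS/g BOD₅.
Mass of BOD₅ removed per day: Q(S₀ − S) = 3040 × 256.4 g/m³ = 779.5 kg/d.
Net biomass production P_X = Y_obs × Q·(S₀ − S) = 0.4190 × 779.5 = 326.6 kg VSS/d.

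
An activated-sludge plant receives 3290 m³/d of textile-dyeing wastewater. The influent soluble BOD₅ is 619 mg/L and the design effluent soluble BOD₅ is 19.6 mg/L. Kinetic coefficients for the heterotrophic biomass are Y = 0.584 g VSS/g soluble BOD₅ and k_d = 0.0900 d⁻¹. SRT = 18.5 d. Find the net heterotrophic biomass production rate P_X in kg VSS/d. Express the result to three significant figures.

P_X ≈ 432 kg VSS/d

The observed yield is Y_obs = Y/(1 + k_d·θ_c) = 0.584 / (1 + 0.0900 × 18.5) = 0.584 / 2.665 = 0.2191 g VSS per g soluble BOD₅ removed.
ΔS = 619 − 19.6 = 599.4 mg/L, so the substrate removal rate is 3290 × 599.4/1000 = 1972 kg soluble BOD₅/d.
Net biomass production P_X = Y_obs × Q·(S₀ − S) = 0.2191 × 1972 = 432.1 kg VSS/d.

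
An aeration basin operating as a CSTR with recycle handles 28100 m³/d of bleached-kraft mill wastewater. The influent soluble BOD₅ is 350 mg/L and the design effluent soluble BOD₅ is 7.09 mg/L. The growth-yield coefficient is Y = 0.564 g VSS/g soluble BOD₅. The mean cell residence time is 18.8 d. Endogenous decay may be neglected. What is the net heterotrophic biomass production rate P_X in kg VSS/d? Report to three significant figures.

Since k_d ≈ 0, Y_obs = Y = 0.564 g VSS/g soluble BOD₅.
Substrate removed = Q·(S₀ − S) = 28100 m³/d × (350 − 7.09) g/m³ = 9.64×10^6 g/d = 9636 kg/d.
P_X = Y_obs · Q(S₀ − S) = 0.5640 × 9636 = 5435 kg VSS/d.

P_X ≈ 5430 kg VSS/d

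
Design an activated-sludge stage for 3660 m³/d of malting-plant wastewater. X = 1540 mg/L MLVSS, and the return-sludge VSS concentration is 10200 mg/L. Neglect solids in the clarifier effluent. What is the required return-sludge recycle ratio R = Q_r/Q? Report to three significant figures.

Solids balance on the clarifier gives (1+R)X = R·X_r, so R = X/(X_r − X) = 1540 / (10200 − 1540) = 0.1778.

R ≈ 0.178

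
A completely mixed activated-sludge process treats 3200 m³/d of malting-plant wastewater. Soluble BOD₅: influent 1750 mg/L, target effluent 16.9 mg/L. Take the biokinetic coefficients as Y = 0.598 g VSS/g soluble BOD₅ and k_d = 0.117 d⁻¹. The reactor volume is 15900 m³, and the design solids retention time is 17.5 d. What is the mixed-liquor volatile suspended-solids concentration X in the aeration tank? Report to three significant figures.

X ≈ 1200 mg/L

Solving the biomass balance for X: X = Y Q (S₀−S) θ_c / [V (1+k_d θ_c)] = 0.598 × 3200 × (1750 − 16.9) × 17.5 / [15900 × (1 + 0.117 × 17.5)] = 1198 mg/L.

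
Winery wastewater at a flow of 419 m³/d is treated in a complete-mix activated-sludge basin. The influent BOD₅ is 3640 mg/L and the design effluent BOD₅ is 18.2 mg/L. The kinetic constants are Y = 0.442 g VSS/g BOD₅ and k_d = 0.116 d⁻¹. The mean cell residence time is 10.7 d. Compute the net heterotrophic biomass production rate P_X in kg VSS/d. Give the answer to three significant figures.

P_X ≈ 299 kg VSS/d

Observed yield with endogenous decay: Y_obs = Y / (1 + k_d·θ_c) = 0.442 / (1 + 0.116 × 10.7) = 0.442 / 2.241 = 0.1972 g VSS/g BOD₅.
ΔS = 3640 − 18.2 = 3622 mg/L, so the substrate removal rate is 419 × 3622/1000 = 1518 kg BOD₅/d.
P_X = Y_obs · Q(S₀ − S) = 0.1972 × 1518 = 299.3 kg VSS/d.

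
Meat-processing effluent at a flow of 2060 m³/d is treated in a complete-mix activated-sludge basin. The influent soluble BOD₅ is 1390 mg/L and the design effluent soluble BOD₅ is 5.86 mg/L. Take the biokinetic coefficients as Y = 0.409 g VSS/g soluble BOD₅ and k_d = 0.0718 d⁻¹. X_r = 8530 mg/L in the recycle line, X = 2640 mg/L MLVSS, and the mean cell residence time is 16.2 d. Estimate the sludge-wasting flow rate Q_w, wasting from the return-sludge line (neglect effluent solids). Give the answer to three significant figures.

Q_w ≈ 63.2 m³/d

Steady-state biomass mass balance: V·X·(1 + k_d·θ_c) = Y·Q·(S₀ − S)·θ_c, so V = 0.409 × 2060 × (1390 − 5.86) × 16.2 / [2640 × (1 + 0.0718 × 16.2)] = 1.89×10^7 / 5711 = 3308 m³.
Wasting from the return line (neglecting effluent solids): Q_w = V·X / (θ_c·X_r) = 3308 × 2640 / (16.2 × 8530) = 63.20 m³/d.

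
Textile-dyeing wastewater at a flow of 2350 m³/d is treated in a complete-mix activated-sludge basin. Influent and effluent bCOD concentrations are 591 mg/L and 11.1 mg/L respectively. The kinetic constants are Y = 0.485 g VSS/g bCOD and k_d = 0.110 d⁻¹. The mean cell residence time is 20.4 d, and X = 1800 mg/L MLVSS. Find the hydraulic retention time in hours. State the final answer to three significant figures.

τ ≈ 23.6 h

From the SRT design equation V = Y Q (S₀−S) θ_c / [X (1 + k_d θ_c)] = 0.485 × 2350 × (591 − 11.1) × 20.4 / [1800 × (1 + 0.110 × 20.4)] = 1.35×10^7 / 5839 = 2309 m³.
τ = V/Q = 2309/2350 = 0.9826 d, or 23.58 h.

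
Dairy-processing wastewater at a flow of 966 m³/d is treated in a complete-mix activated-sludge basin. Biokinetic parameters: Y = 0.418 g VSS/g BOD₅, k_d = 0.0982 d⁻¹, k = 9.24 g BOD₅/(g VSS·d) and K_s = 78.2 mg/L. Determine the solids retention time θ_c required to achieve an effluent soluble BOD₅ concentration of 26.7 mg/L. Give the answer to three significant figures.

From 1/θ_c = Y·k·S/(K_s + S) − k_d: Y·k·S/(K_s+S) = 0.418 × 9.24 × 26.7 / (78.2 + 26.7) = 0.9831 d⁻¹.
Then 1/θ_c = μ − k_d = 0.9831 − 0.0982 = 0.8849 d⁻¹, giving θ_c = 1.130 d.

θ_c ≈ 1.13 d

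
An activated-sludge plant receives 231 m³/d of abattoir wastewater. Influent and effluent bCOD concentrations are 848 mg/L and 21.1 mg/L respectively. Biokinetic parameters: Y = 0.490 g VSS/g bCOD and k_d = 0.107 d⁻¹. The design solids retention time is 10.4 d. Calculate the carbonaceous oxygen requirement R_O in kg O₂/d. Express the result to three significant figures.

Y_obs = Y / (1 + k_d θ_c) = 0.490 / (1 + 0.107 × 10.4) = 0.490 / 2.113 = 0.2319.
ΔS = 848 − 21.1 = 826.9 mg/L, so the substrate removal rate is 231 × 826.9/1000 = 191.0 kg bCOD/d.
Net sludge production P_X = 0.2319 × 191.0 = 44.30 kg VSS/d.
Carbonaceous O₂ demand = substrate oxidised − cell-mass equivalent = 191.0 − 1.42 × 44.30 = 128.1 kg O₂/d.

R_O ≈ 128 kg O₂/d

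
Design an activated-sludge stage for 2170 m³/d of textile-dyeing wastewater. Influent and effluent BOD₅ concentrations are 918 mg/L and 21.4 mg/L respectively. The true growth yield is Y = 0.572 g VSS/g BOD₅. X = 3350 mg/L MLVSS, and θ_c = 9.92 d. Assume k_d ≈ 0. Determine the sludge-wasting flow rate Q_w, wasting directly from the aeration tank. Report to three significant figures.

Q_w ≈ 332 m³/d

With k_d = 0 the design equation reduces to V = Y Q (S₀−S) θ_c / X = 0.572 × 2170 × (918 − 21.4) × 9.92 / 3350 = 3296 m³.
Wasting from the aeration tank: Q_w = V / θ_c = 3296 / 9.92 = 332.2 m³/d.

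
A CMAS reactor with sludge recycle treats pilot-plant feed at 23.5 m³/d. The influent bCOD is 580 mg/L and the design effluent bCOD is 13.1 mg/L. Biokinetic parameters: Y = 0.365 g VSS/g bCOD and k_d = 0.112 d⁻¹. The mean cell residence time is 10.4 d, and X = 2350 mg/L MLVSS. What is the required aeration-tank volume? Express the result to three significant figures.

Rearranging the biomass balance for a CMAS with decay, V = Y·Q·ΔS·θ_c / [X·(1+k_d θ_c)] = 0.365 × 23.5 × (580 − 13.1) × 10.4 / [2350 × (1 + 0.112 × 10.4)] = 5.06×10^4 / 5087 = 9.941 m³.

V ≈ 9.94 m³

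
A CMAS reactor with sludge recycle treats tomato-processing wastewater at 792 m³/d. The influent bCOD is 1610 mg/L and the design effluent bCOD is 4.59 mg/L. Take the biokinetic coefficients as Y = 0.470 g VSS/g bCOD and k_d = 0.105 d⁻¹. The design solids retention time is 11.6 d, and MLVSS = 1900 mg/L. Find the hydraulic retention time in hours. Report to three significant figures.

Steady-state biomass mass balance: V·X·(1 + k_d·θ_c) = Y·Q·(S₀ − S)·θ_c, so V = 0.470 × 792 × (1610 − 4.59) × 11.6 / [1900 × (1 + 0.105 × 11.6)] = 6.93×10^6 / 4214 = 1645 m³.
HRT = V/Q = 1645 m³ / 792 m³·d⁻¹ = 2.077 d × 24 = 49.85 h.

τ ≈ 49.8 h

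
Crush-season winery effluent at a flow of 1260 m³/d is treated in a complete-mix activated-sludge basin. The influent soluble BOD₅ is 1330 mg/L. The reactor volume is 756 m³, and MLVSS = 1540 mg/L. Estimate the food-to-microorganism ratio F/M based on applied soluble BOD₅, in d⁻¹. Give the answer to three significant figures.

F/M ≈ 1.44 d⁻¹

F/M = Q·S₀ / (V·X) = 1260 × 1330 / (756.0 × 1540) = 1.439 g soluble BOD₅·(g VSS·d)⁻¹.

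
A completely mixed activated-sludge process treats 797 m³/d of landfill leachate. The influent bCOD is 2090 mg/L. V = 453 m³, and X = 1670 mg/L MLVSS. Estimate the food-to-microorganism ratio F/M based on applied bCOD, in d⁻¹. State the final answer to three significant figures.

F/M ≈ 2.20 d⁻¹

F/M = Q·S₀ / (V·X) = 797 × 2090 / (453.0 × 1670) = 2.202 g bCOD·(g VSS·d)⁻¹.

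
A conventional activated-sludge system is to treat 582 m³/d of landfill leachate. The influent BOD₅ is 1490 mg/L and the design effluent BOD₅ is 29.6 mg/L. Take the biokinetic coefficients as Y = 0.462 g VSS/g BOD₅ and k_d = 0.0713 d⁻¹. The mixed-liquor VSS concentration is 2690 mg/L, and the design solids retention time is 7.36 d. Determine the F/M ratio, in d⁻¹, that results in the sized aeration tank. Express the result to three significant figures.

F/M ≈ 0.458 d⁻¹

Rearranging the biomass balance for a CMAS with decay, V = Y·Q·ΔS·θ_c / [X·(1+k_d θ_c)] = 0.462 × 582 × (1490 − 29.6) × 7.36 / [2690 × (1 + 0.0713 × 7.36)] = 2.89×10^6 / 4102 = 704.6 m³.
Food-to-microorganism ratio F/M = Q S₀ / (V X) = 582 × 1490 / (704.6 × 2690) = 0.4575 d⁻¹.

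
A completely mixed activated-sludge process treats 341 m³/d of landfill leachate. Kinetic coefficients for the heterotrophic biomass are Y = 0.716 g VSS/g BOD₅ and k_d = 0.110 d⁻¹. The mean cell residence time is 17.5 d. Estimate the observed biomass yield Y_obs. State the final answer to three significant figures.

Y_obs ≈ 0.245 g VSS/g BOD₅

The observed yield is Y_obs = Y/(1 + k_d·θ_c) = 0.716 / (1 + 0.110 × 17.5) = 0.716 / 2.925 = 0.2448 g VSS per g BOD₅ removed.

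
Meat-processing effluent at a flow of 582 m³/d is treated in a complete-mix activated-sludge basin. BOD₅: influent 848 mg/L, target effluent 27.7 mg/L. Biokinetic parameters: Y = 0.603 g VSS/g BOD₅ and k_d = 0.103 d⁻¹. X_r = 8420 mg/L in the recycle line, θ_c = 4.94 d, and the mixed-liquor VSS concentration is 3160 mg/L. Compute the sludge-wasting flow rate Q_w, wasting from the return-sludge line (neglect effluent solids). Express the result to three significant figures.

Q_w ≈ 22.7 m³/d

Steady-state biomass mass balance: V·X·(1 + k_d·θ_c) = Y·Q·(S₀ − S)·θ_c, so V = 0.603 × 582 × (848 − 27.7) × 4.94 / [3160 × (1 + 0.103 × 4.94)] = 1.42×10^6 / 4768 = 298.3 m³.
θ_c = V·X/(Q_w·X_r) when wasting from the recycle, so Q_w = V·X/(θ_c·X_r) = 298.3 × 3160 / (4.94 × 8420) = 22.66 m³/d.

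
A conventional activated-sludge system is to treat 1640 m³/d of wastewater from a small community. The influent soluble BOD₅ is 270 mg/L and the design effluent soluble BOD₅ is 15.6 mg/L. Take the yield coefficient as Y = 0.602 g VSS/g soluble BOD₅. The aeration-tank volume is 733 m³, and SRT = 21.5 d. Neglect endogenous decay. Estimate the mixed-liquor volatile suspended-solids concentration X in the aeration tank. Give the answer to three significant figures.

X ≈ 7370 mg/L

X = Y·Q·ΔS·θ_c / V = 0.602 × 1640 × (270 − 15.6) × 21.5 / 733 = 7367 mg/L.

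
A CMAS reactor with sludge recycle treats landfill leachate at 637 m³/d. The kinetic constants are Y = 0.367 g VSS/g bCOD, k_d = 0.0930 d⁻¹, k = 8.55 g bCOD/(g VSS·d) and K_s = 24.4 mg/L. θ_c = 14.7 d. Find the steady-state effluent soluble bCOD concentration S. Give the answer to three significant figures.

From the Monod/SRT balance for a CMAS, S = K_s·(1+k_d θ_c)/[θ_c·(Y k − k_d) − 1] = 24.4 × (1 + 0.0930 × 14.7) / [14.7 × (0.367 × 8.55 − 0.0930) − 1] = 57.76 / 43.76 = 1.320 mg/L.

S ≈ 1.32 mg/L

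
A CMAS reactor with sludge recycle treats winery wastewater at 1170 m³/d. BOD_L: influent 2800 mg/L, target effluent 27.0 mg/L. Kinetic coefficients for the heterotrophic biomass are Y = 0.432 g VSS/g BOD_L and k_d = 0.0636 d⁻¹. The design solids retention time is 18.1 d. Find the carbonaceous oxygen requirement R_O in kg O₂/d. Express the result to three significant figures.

R_O ≈ 2320 kg O₂/d

Correct the yield for decay: Y_obs = Y/(1 + k_d θ_c) = 0.432 / (1 + 0.0636 × 18.1) = 0.432 / 2.151 = 0.2008.
Q·(S₀ − S) = 1170 × (2800 − 27.0) × 10⁻³ = 3244 kg/d removed.
P_X = Y_obs·Q·(S₀ − S) = 0.2008 × 3244 = 651.5 kg VSS/d.
R_O = Q·(S₀ − S) − 1.42·P_X = 3244 − 1.42 × 651.5 = 2319 kg O₂/d.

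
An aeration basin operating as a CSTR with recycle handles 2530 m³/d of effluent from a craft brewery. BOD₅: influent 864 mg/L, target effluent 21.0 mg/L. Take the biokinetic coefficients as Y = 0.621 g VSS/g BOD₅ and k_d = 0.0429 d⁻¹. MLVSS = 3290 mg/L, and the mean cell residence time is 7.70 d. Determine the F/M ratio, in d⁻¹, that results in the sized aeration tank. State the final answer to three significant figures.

F/M ≈ 0.285 d⁻¹

From the SRT design equation V = Y Q (S₀−S) θ_c / [X (1 + k_d θ_c)] = 0.621 × 2530 × (864 − 21.0) × 7.70 / [3290 × (1 + 0.0429 × 7.70)] = 1.02×10^7 / 4377 = 2330 m³.
Food-to-microorganism ratio F/M = Q S₀ / (V X) = 2530 × 864 / (2330 × 3290) = 0.2851 d⁻¹.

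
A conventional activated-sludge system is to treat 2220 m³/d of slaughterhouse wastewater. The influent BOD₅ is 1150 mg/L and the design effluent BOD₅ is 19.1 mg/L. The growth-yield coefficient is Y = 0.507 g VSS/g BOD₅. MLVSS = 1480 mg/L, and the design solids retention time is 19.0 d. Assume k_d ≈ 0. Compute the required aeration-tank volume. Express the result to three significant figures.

V ≈ 16300 m³

V·X = Y·Q·ΔS·θ_c gives V = 0.507 × 2220 × (1150 − 19.1) × 19.0 / 1480 = 16341 m³.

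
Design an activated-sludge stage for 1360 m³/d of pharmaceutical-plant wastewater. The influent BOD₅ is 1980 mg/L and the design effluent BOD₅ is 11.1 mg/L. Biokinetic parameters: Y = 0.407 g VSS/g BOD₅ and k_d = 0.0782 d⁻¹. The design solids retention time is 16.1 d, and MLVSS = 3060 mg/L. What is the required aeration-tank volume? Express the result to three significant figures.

V ≈ 2540 m³

Steady-state biomass mass balance: V·X·(1 + k_d·θ_c) = Y·Q·(S₀ − S)·θ_c, so V = 0.407 × 1360 × (1980 − 11.1) × 16.1 / [3060 × (1 + 0.0782 × 16.1)] = 1.75×10^7 / 6913 = 2538 m³.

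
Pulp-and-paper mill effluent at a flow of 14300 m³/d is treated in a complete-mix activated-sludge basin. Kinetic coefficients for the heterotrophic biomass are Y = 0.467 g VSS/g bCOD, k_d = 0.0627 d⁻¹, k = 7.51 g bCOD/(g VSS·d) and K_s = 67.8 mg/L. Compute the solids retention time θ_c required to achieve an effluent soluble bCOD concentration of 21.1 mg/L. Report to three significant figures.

From 1/θ_c = Y·k·S/(K_s + S) − k_d: Y·k·S/(K_s+S) = 0.467 × 7.51 × 21.1 / (67.8 + 21.1) = 0.8324 d⁻¹.
1/θ_c = 0.8324 − 0.0627 = 0.7697 d⁻¹, so θ_c = 1.299 d.

θ_c ≈ 1.30 d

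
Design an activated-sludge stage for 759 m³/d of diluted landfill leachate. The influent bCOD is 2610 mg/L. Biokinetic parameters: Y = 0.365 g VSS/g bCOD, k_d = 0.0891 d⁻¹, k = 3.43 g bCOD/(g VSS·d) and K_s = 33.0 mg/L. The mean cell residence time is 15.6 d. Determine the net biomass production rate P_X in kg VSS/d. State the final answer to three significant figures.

P_X ≈ 302 kg VSS/d

Effluent substrate depends only on kinetics and SRT: S = K_s(1 + k_d θ_c) / [θ_c(Yk − k_d) − 1] = 33.0 × (1 + 0.0891 × 15.6) / [15.6 × (0.365 × 3.43 − 0.0891) − 1] = 78.87 / 17.14 = 4.601 mg/L.
Observed yield with endogenous decay: Y_obs = Y / (1 + k_d·θ_c) = 0.365 / (1 + 0.0891 × 15.6) = 0.365 / 2.390 = 0.1527 g VSS/g bCOD.
Q·(S₀ − S) = 759 × (2610 − 4.60) × 10⁻³ = 1977 kg/d removed.
P_X = Y_obs · Q(S₀ − S) = 0.1527 × 1977 = 302.0 kg VSS/d.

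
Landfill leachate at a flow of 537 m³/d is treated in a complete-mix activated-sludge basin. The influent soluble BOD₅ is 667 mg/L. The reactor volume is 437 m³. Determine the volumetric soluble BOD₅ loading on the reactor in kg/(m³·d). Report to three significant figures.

Volumetric loading L_v = Q·S₀ / V = 537 × 667 g/m³ / 437.0 m³ = 819.6 g/(m³·d) = 0.8196 kg soluble BOD₅/(m³·d).

L_v ≈ 0.820 kg soluble BOD₅/(m³·d)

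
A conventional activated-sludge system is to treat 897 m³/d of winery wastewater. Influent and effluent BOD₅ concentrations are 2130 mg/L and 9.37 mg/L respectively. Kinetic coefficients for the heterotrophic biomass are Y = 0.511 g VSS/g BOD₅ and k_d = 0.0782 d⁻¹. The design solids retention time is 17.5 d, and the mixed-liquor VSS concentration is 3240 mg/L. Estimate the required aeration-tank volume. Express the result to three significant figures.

Rearranging the biomass balance for a CMAS with decay, V = Y·Q·ΔS·θ_c / [X·(1+k_d θ_c)] = 0.511 × 897 × (2130 − 9.37) × 17.5 / [3240 × (1 + 0.0782 × 17.5)] = 1.7×10^7 / 7674 = 2217 m³.

V ≈ 2220 m³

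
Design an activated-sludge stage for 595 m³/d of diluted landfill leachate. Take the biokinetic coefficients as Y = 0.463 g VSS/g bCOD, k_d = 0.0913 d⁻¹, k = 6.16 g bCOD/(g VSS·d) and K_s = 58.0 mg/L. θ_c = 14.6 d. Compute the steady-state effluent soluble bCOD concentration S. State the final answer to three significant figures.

S ≈ 3.44 mg/L

From the Monod/SRT balance for a CMAS, S = K_s·(1+k_d θ_c)/[θ_c·(Y k − k_d) − 1] = 58.0 × (1 + 0.0913 × 14.6) / [14.6 × (0.463 × 6.16 − 0.0913) − 1] = 135.3 / 39.31 = 3.442 mg/L.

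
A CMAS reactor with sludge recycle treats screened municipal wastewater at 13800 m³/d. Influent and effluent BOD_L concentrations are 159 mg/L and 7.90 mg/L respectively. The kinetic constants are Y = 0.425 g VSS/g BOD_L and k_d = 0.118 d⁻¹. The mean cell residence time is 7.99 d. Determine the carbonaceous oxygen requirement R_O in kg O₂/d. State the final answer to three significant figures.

R_O ≈ 1440 kg O₂/d

The observed yield is Y_obs = Y/(1 + k_d·θ_c) = 0.425 / (1 + 0.118 × 7.99) = 0.425 / 1.943 = 0.2188 g VSS per g BOD_L removed.
Mass of BOD_L removed per day: Q(S₀ − S) = 13800 × 151.1 g/m³ = 2085 kg/d.
P_X = Y_obs·Q·(S₀ − S) = 0.2188 × 2085 = 456.1 kg VSS/d.
R_O = Q·(S₀ − S) − 1.42·P_X = 2085 − 1.42 × 456.1 = 1437 kg O₂/d.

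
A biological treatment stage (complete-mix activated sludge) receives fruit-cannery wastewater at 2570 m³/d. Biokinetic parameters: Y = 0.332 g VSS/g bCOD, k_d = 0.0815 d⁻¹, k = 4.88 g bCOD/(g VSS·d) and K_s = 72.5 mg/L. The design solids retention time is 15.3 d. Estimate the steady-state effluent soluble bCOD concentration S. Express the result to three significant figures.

S ≈ 7.23 mg/L

For a completely mixed reactor with recycle the Lawrence–McCarty relation gives S = K_s·(1 + k_d·θ_c) / [θ_c·(Y·k − k_d) − 1] = 72.5 × (1 + 0.0815 × 15.3) / [15.3 × (0.332 × 4.88 − 0.0815) − 1] = 162.9 / 22.54 = 7.227 mg/L.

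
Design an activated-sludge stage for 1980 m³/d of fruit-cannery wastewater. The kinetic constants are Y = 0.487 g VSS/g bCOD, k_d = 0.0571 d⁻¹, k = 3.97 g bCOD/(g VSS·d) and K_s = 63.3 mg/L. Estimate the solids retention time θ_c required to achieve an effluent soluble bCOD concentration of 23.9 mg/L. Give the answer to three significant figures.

At the target effluent, Y k S/(K_s+S) = 0.487×3.97×23.9/87.20 = 0.5299 d⁻¹.
θ_c = 1/(μ − k_d) = 1/(0.5299 − 0.0571) = 1/0.4728 = 2.115 d.

θ_c ≈ 2.12 d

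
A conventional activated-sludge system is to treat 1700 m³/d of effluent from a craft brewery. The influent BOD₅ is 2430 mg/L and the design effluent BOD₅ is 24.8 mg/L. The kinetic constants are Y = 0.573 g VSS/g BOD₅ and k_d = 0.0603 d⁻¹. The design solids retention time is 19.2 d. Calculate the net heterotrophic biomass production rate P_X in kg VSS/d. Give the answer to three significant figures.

P_X ≈ 1090 kg VSS/d

Y_obs = Y / (1 + k_d θ_c) = 0.573 / (1 + 0.0603 × 19.2) = 0.573 / 2.158 = 0.2656.
ΔS = 2430 − 24.8 = 2405 mg/L, so the substrate removal rate is 1700 × 2405/1000 = 4089 kg BOD₅/d.
P_X = Y_obs · Q(S₀ − S) = 0.2656 × 4089 = 1086 kg VSS/d.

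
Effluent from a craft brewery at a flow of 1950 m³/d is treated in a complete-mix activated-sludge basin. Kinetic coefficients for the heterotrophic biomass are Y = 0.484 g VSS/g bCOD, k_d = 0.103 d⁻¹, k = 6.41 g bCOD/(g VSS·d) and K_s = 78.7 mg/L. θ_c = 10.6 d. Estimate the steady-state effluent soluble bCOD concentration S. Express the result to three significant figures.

S ≈ 5.35 mg/L

Effluent substrate depends only on kinetics and SRT: S = K_s(1 + k_d θ_c) / [θ_c(Yk − k_d) − 1] = 78.7 × (1 + 0.103 × 10.6) / [10.6 × (0.484 × 6.41 − 0.103) − 1] = 164.6 / 30.79 = 5.346 mg/L.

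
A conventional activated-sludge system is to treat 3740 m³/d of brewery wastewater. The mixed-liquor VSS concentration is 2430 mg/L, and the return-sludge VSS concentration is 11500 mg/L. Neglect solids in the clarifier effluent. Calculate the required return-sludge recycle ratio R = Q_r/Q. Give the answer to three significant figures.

R ≈ 0.268

Mass balance around the secondary clarifier (neglecting effluent solids): R = X / (X_r − X) = 2430 / (11500 − 2430) = 0.2679.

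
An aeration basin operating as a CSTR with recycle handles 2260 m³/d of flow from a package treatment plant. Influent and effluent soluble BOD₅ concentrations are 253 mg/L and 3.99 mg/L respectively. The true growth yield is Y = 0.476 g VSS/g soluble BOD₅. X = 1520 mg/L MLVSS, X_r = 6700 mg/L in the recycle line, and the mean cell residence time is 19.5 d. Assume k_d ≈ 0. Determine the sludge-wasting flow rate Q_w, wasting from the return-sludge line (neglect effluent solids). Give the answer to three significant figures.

Q_w ≈ 40.0 m³/d

Biomass mass balance (decay neglected): V·X = Y·Q·(S₀ − S)·θ_c, so V = 0.476 × 2260 × (253 − 3.99) × 19.5 / 1520 = 3437 m³.
Wasting from the return line (neglecting effluent solids): Q_w = V·X / (θ_c·X_r) = 3437 × 1520 / (19.5 × 6700) = 39.98 m³/d.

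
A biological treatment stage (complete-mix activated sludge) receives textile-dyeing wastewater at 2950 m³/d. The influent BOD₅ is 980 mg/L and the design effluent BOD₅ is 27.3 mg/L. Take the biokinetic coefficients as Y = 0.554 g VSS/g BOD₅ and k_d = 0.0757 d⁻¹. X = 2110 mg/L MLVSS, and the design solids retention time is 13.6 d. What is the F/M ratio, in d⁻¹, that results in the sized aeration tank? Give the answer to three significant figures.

Rearranging the biomass balance for a CMAS with decay, V = Y·Q·ΔS·θ_c / [X·(1+k_d θ_c)] = 0.554 × 2950 × (980 − 27.3) × 13.6 / [2110 × (1 + 0.0757 × 13.6)] = 2.12×10^7 / 4282 = 4945 m³.
F/M = applied load / biomass = Q·S₀/(V·X) = 2950 × 980 / (4945 × 2110) = 0.2771 d⁻¹.

F/M ≈ 0.277 d⁻¹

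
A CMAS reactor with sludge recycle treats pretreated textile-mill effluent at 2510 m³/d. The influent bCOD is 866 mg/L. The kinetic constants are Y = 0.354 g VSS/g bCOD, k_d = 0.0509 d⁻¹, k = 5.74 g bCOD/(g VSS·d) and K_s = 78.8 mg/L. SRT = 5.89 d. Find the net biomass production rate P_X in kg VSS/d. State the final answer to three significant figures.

For a completely mixed reactor with recycle the Lawrence–McCarty relation gives S = K_s·(1 + k_d·θ_c) / [θ_c·(Y·k − k_d) − 1] = 78.8 × (1 + 0.0509 × 5.89) / [5.89 × (0.354 × 5.74 − 0.0509) − 1] = 102.4 / 10.67 = 9.601 mg/L.
Observed yield with endogenous decay: Y_obs = Y / (1 + k_d·θ_c) = 0.354 / (1 + 0.0509 × 5.89) = 0.354 / 1.300 = 0.2723 g VSS/g bCOD.
ΔS = 866 − 9.60 = 856.4 mg/L, so the substrate removal rate is 2510 × 856.4/1000 = 2150 kg bCOD/d.
P_X = Y_obs · Q(S₀ − S) = 0.2723 × 2150 = 585.4 kg VSS/d.

P_X ≈ 585 kg VSS/d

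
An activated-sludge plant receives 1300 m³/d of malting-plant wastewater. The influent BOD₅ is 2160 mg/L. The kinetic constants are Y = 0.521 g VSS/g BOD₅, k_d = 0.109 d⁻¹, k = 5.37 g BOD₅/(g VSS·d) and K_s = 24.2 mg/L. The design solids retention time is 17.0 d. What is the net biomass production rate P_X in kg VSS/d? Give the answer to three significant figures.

For a completely mixed reactor with recycle the Lawrence–McCarty relation gives S = K_s·(1 + k_d·θ_c) / [θ_c·(Y·k − k_d) − 1] = 24.2 × (1 + 0.109 × 17.0) / [17.0 × (0.521 × 5.37 − 0.109) − 1] = 69.04 / 44.71 = 1.544 mg/L.
Y_obs = Y / (1 + k_d θ_c) = 0.521 / (1 + 0.109 × 17.0) = 0.521 / 2.853 = 0.1826.
Substrate removed = Q·(S₀ − S) = 1300 m³/d × (2160 − 1.54) g/m³ = 2.81×10^6 g/d = 2806 kg/d.
So the net sludge growth is P_X = 0.1826 × 2806 = 512.4 kg VSS/d.

P_X ≈ 512 kg VSS/d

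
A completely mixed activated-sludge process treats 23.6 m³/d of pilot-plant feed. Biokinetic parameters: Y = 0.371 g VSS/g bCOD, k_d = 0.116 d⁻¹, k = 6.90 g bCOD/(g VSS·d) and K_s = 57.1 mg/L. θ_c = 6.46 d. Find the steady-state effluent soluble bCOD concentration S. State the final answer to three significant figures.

For a completely mixed reactor with recycle the Lawrence–McCarty relation gives S = K_s·(1 + k_d·θ_c) / [θ_c·(Y·k − k_d) − 1] = 57.1 × (1 + 0.116 × 6.46) / [6.46 × (0.371 × 6.90 − 0.116) − 1] = 99.89 / 14.79 = 6.755 mg/L.

S ≈ 6.75 mg/L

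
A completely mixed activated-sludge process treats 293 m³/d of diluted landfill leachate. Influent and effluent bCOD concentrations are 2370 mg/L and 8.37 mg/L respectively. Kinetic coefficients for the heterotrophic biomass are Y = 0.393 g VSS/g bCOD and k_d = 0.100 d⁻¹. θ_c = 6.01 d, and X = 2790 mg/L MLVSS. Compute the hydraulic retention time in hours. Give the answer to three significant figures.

Steady-state biomass mass balance: V·X·(1 + k_d·θ_c) = Y·Q·(S₀ − S)·θ_c, so V = 0.393 × 293 × (2370 − 8.37) × 6.01 / [2790 × (1 + 0.100 × 6.01)] = 1.63×10^6 / 4467 = 365.9 m³.
τ = V/Q = 365.9/293 = 1.249 d, or 29.97 h.

τ ≈ 30.0 h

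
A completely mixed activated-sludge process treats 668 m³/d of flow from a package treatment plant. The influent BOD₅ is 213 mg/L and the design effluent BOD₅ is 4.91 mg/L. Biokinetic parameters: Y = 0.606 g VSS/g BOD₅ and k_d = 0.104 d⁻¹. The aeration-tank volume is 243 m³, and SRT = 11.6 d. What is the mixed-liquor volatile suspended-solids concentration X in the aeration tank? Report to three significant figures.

X ≈ 1820 mg/L

From V·X·(1 + k_d·θ_c) = Y·Q·(S₀ − S)·θ_c: X = 0.606 × 668 × (213 − 4.91) × 11.6 / [243 × (1 + 0.104 × 11.6)] = 1823 mg/L.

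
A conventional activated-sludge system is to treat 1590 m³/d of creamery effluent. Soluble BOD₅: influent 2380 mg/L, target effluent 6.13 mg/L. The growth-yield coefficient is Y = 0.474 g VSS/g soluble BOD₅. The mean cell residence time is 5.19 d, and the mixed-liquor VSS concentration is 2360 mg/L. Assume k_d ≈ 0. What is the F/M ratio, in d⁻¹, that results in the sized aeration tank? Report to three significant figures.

V·X = Y·Q·ΔS·θ_c gives V = 0.474 × 1590 × (2380 − 6.13) × 5.19 / 2360 = 3934 m³.
Food-to-microorganism ratio F/M = Q S₀ / (V X) = 1590 × 2380 / (3934 × 2360) = 0.4075 d⁻¹.

F/M ≈ 0.408 d⁻¹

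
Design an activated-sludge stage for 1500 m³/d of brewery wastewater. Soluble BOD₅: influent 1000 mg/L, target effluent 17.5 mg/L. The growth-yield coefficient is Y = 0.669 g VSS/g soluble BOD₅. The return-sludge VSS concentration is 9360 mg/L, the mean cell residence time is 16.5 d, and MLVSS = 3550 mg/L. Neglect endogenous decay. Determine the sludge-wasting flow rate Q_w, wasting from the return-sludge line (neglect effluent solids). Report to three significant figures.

Q_w ≈ 105 m³/d

With k_d = 0 the design equation reduces to V = Y Q (S₀−S) θ_c / X = 0.669 × 1500 × (1000 − 17.5) × 16.5 / 3550 = 4583 m³.
Q_w = (V·X)/(θ_c X_r) = 4583 × 3550 / (16.5 × 9360) = 105.3 m³/d.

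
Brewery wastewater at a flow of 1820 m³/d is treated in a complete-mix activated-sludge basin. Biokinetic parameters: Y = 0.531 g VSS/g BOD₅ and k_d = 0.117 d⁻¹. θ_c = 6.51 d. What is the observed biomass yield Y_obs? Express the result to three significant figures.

Correct the yield for decay: Y_obs = Y/(1 + k_d θ_c) = 0.531 / (1 + 0.117 × 6.51) = 0.531 / 1.762 = 0.3014.

Y_obs ≈ 0.301 g VSS/g BOD₅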